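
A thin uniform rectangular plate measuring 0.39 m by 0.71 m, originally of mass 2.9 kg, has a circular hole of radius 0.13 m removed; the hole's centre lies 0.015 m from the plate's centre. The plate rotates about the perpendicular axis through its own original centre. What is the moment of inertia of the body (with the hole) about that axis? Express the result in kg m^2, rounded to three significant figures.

Unpierced body about its centre: I₀ = (1/12)M(a²+b²) = (1/12)(2.9)[(0.39)² + (0.71)²] = 0.15858 kg m^2.
The removed disk has mass m = M·πr²/(ab) = (2.9)·π(0.13)²/(0.39·0.71) = 0.55605 kg (same uniform areal density).
Its moment of inertia about the rotation axis (parallel-axis theorem): I_hole = (1/2)mr² + md² = (1/2)(0.55605)(0.13)² + (0.55605)(0.015)² = 0.0048237 kg m^2.
Treating the hole as negative mass, I = I₀ − I_hole = 0.15858 − 0.0048237 = 0.15376 kg m^2.

0.154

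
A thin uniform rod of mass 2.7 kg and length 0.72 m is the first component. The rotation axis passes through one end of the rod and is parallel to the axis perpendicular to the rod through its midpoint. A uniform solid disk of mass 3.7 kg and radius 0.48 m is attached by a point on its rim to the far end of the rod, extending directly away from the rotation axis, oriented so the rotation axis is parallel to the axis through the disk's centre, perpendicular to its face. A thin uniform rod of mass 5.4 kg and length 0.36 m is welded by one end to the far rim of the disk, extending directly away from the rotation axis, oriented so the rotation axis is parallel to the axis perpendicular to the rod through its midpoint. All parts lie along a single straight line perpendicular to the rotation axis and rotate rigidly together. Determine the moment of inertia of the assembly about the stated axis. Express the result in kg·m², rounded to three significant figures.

Thin rod: I_cm = (1/12)ML² = (1/12)(2.7)(0.72)² = 0.11664 kg·m²; centre at d = 0.36 m, so I = I_cm + Md² gives I = 0.11664 + (2.7)(0.36)² = 0.46656 kg·m².
Solid disk: I_cm = (1/2)MR² = (1/2)(3.7)(0.48)² = 0.42624 kg·m²; centre at d = 0.36 + 0.36 + 0.48 = 1.2 m, so I = I_cm + Md² gives I = 0.42624 + (3.7)(1.2)² = 5.7542 kg·m².
Thin rod: I_cm = (1/12)ML² = (1/12)(5.4)(0.36)² = 0.05832 kg·m²; centre at d = 0.36 + 0.36 + 0.48 + 0.48 + 0.18 = 1.86 m, so I = I_cm + Md² gives I = 0.05832 + (5.4)(1.86)² = 18.74 kg·m².
Total I = 0.46656 + 5.7542 + 18.74 = 24.961 kg·m².

25.0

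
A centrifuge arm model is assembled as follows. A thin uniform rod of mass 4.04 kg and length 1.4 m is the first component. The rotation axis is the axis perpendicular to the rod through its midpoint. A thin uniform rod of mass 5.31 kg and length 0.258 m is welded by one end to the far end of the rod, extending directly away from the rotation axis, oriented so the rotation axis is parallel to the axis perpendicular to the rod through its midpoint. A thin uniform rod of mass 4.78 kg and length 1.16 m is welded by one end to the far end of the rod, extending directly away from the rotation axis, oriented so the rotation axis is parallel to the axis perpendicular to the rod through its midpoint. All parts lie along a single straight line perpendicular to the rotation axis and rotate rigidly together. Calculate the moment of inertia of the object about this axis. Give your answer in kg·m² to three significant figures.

Thin rod: I_cm = (1/12)ML² = (1/12)(4.04)(1.4)² = 0.65987 kg·m²; axis through the centre, so I = 0.65987 kg·m².
Thin rod: I_cm = (1/12)ML² = (1/12)(5.31)(0.258)² = 0.029455 kg·m²; centre at d = 0.7 + 0.129 = 0.829 m, so the parallel axis theorem gives I = 0.029455 + (5.31)(0.829)² = 3.6787 kg·m².
Thin rod: I_cm = (1/12)ML² = (1/12)(4.78)(1.16)² = 0.536 kg·m²; centre at d = 0.7 + 0.129 + 0.129 + 0.58 = 1.538 m, so the parallel axis theorem gives I = 0.536 + (4.78)(1.538)² = 11.843 kg·m².
Total I = 0.65987 + 3.6787 + 11.843 = 16.181 kg·m².

16.2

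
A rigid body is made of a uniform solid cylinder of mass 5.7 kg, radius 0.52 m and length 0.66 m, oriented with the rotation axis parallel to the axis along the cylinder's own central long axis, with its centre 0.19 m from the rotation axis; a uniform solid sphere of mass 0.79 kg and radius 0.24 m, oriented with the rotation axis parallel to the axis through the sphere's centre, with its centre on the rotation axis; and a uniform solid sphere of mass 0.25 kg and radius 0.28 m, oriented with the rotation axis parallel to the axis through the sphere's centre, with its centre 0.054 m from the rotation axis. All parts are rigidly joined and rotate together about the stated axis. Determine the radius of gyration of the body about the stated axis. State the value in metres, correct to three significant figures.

0.386

Solid cylinder: I_cm = (1/2)MR² = (1/2)(5.7)(0.52)² = 0.77064 kg·m²; centre at d = 0.19 m, so the parallel axis theorem gives I = 0.77064 + (5.7)(0.19)² = 0.97641 kg·m².
Solid sphere: I_cm = (2/5)MR² = (2/5)(0.79)(0.24)² = 0.018202 kg·m²; axis through the centre, so I = 0.018202 kg·m².
Solid sphere: I_cm = (2/5)MR² = (2/5)(0.25)(0.28)² = 0.00784 kg·m²; centre at d = 0.054 m, so the parallel axis theorem gives I = 0.00784 + (0.25)(0.054)² = 0.008569 kg·m².
Total I = 1.0032 kg·m²; total mass M = 6.74 kg.
k = √(I/M) = √(1.0032/6.74) = 0.3858 m.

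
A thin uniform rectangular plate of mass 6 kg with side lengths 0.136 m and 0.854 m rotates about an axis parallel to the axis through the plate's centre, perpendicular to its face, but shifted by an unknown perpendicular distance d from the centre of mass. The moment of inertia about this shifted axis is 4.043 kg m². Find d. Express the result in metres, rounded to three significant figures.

About the centre-of-mass axis, I_cm = (1/12)M(a²+b²) = (1/12)(6)[(0.136)² + (0.854)²] = 0.37391 kg m².
Parallel axis theorem: I = I_cm + Md², so Md² = 4.043 − 0.37391 = 3.6691 kg m².
d = √(3.6691 / 6) = 0.78199 m.

0.782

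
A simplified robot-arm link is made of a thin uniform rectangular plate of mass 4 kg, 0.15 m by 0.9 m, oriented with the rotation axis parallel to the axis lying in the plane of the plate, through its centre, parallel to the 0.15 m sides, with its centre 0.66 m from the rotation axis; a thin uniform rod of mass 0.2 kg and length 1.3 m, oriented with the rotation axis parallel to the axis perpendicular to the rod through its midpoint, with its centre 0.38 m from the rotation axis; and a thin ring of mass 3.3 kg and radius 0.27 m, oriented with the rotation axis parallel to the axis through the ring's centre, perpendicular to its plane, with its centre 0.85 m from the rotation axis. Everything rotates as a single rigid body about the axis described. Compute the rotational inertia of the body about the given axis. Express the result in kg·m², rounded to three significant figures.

Rectangular plate: I_cm = (1/12)Mb² = (1/12)(4)(0.9)² = 0.27 kg·m²; centre at d = 0.66 m, so I = I_cm + Md² gives I = 0.27 + (4)(0.66)² = 2.0124 kg·m².
Thin rod: I_cm = (1/12)ML² = (1/12)(0.2)(1.3)² = 0.028167 kg·m²; centre at d = 0.38 m, so I = I_cm + Md² gives I = 0.028167 + (0.2)(0.38)² = 0.057047 kg·m².
Thin ring: I_cm = MR² = (3.3)(0.27)² = 0.24057 kg·m²; centre at d = 0.85 m, so I = I_cm + Md² gives I = 0.24057 + (3.3)(0.85)² = 2.6248 kg·m².
Total I = 2.0124 + 0.057047 + 2.6248 = 4.6943 kg·m².

4.69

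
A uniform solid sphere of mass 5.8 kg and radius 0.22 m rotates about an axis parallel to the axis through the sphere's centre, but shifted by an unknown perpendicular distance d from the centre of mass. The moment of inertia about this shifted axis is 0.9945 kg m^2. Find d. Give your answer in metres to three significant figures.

About the centre-of-mass axis, I_cm = (2/5)MR² = (2/5)(5.8)(0.22)² = 0.11229 kg m^2.
Parallel axis theorem: I = I_cm + Md², so Md² = 0.9945 − 0.11229 = 0.88221 kg m^2.
d = √(0.88221 / 5.8) = 0.39001 m.

0.390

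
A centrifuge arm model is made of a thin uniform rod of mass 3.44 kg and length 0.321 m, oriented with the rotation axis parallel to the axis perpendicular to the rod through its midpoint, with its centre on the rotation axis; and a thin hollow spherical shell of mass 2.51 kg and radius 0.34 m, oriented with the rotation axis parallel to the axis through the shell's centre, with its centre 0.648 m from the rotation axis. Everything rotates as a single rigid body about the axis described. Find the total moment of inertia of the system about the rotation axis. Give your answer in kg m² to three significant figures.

1.28

Thin rod: I_cm = (1/12)ML² = (1/12)(3.44)(0.321)² = 0.029538 kg m²; axis through the centre, so I = 0.029538 kg m².
Spherical shell: I_cm = (2/3)MR² = (2/3)(2.51)(0.34)² = 0.19344 kg m²; centre at d = 0.648 m, so the parallel axis theorem gives I = 0.19344 + (2.51)(0.648)² = 1.2474 kg m².
Total I = 0.029538 + 1.2474 = 1.2769 kg m².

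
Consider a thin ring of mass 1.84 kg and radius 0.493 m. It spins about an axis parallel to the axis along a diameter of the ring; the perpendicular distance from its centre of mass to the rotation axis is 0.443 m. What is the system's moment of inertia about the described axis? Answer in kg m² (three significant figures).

0.585

I_cm = (1/2)MR² = (1/2)(1.84)(0.493)² = 0.22361 kg m²; centre at d = 0.443 m, so the parallel axis theorem gives I = 0.22361 + (1.84)(0.443)² = 0.5847 kg m².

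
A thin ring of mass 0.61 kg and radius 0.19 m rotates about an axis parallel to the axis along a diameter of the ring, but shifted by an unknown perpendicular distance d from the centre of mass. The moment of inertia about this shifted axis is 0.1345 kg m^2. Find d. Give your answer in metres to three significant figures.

0.450

About the centre-of-mass axis, I_cm = (1/2)MR² = (1/2)(0.61)(0.19)² = 0.01101 kg m^2.
Parallel axis theorem: I = I_cm + Md², so Md² = 0.1345 − 0.01101 = 0.12349 kg m^2.
d = √(0.12349 / 0.61) = 0.44994 m.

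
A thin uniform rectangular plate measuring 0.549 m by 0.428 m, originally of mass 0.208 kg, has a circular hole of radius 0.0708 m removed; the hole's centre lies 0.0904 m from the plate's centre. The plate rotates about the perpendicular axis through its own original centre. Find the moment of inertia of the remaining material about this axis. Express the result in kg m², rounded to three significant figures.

Unpierced body about its centre: I₀ = (1/12)M(a²+b²) = (1/12)(0.208)[(0.549)² + (0.428)²] = 0.0083995 kg m².
The removed disk has mass m = M·πr²/(ab) = (0.208)·π(0.0708)²/(0.549·0.428) = 0.01394 kg (same uniform areal density).
Its moment of inertia about the rotation axis (parallel-axis theorem): I_hole = (1/2)mr² + md² = (1/2)(0.01394)(0.0708)² + (0.01394)(0.0904)² = 0.00014886 kg m².
Treating the hole as negative mass, I = I₀ − I_hole = 0.0083995 − 0.00014886 = 0.0082506 kg m².

0.00825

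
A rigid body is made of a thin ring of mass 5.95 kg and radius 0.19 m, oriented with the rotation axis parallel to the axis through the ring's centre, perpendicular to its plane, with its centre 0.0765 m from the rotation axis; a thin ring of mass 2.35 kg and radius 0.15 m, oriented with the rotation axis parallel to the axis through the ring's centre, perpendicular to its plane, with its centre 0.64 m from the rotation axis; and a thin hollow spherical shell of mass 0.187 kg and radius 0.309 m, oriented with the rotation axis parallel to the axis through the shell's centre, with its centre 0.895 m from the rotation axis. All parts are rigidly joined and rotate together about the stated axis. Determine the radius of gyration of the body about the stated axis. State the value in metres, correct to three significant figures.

Thin ring: I_cm = MR² = (5.95)(0.19)² = 0.2148 kg·m²; centre at d = 0.0765 m, so I = I_cm + Md² gives I = 0.2148 + (5.95)(0.0765)² = 0.24962 kg·m².
Thin ring: I_cm = MR² = (2.35)(0.15)² = 0.052875 kg·m²; centre at d = 0.64 m, so I = I_cm + Md² gives I = 0.052875 + (2.35)(0.64)² = 1.0154 kg·m².
Spherical shell: I_cm = (2/3)MR² = (2/3)(0.187)(0.309)² = 0.011903 kg·m²; centre at d = 0.895 m, so I = I_cm + Md² gives I = 0.011903 + (0.187)(0.895)² = 0.16169 kg·m².
Total I = 1.4267 kg·m²; total mass M = 8.487 kg.
k = √(I/M) = √(1.4267/8.487) = 0.41001 m.

0.410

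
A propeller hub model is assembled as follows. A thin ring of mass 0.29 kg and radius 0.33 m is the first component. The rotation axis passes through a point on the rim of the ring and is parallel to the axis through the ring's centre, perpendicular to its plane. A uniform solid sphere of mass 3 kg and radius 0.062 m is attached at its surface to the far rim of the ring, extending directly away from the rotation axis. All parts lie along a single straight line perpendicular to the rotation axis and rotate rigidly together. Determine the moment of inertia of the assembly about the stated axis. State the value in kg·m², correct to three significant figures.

Thin ring: I_cm = MR² = (0.29)(0.33)² = 0.031581 kg·m²; centre at d = 0.33 m, so I = I_cm + Md² gives I = 0.031581 + (0.29)(0.33)² = 0.063162 kg·m².
Solid sphere: I_cm = (2/5)MR² = (2/5)(3)(0.062)² = 0.0046128 kg·m²; centre at d = 0.33 + 0.33 + 0.062 = 0.722 m, so I = I_cm + Md² gives I = 0.0046128 + (3)(0.722)² = 1.5685 kg·m².
Total I = 0.063162 + 1.5685 = 1.6316 kg·m².

1.63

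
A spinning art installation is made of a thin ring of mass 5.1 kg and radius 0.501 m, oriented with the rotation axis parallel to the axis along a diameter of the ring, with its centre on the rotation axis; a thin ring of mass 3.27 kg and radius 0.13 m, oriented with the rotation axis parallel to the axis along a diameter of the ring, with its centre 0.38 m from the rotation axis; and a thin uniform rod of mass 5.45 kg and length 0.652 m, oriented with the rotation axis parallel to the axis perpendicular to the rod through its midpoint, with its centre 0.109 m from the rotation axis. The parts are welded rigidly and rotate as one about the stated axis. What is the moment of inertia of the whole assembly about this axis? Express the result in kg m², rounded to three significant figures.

1.40

Thin ring: I_cm = (1/2)MR² = (1/2)(5.1)(0.501)² = 0.64005 kg m²; axis through the centre, so I = 0.64005 kg m².
Thin ring: I_cm = (1/2)MR² = (1/2)(3.27)(0.13)² = 0.027632 kg m²; centre at d = 0.38 m, so I = I_cm + Md² gives I = 0.027632 + (3.27)(0.38)² = 0.49982 kg m².
Thin rod: I_cm = (1/12)ML² = (1/12)(5.45)(0.652)² = 0.19307 kg m²; centre at d = 0.109 m, so I = I_cm + Md² gives I = 0.19307 + (5.45)(0.109)² = 0.25782 kg m².
Total I = 0.64005 + 0.49982 + 0.25782 = 1.3977 kg m².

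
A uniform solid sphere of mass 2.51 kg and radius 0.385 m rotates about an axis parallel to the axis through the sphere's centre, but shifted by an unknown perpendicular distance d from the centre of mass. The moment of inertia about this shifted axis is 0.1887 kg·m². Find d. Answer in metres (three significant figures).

0.126

About the centre-of-mass axis, I_cm = (2/5)MR² = (2/5)(2.51)(0.385)² = 0.14882 kg·m².
Parallel axis theorem: I = I_cm + Md², so Md² = 0.1887 − 0.14882 = 0.039882 kg·m².
d = √(0.039882 / 2.51) = 0.12605 m.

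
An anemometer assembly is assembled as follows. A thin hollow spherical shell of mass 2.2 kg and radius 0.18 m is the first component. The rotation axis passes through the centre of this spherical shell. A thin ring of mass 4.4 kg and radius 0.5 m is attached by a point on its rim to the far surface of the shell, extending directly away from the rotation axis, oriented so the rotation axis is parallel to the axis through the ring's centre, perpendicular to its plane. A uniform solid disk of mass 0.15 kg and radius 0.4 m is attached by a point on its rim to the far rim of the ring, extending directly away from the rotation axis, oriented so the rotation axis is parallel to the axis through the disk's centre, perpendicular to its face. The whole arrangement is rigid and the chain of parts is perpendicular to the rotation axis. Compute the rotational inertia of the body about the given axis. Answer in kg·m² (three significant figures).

Spherical shell: I_cm = (2/3)MR² = (2/3)(2.2)(0.18)² = 0.04752 kg·m²; axis through the centre, so I = 0.04752 kg·m².
Thin ring: I_cm = MR² = (4.4)(0.5)² = 1.1 kg·m²; centre at d = 0.18 + 0.5 = 0.68 m, so I = I_cm + Md² gives I = 1.1 + (4.4)(0.68)² = 3.1346 kg·m².
Solid disk: I_cm = (1/2)MR² = (1/2)(0.15)(0.4)² = 0.012 kg·m²; centre at d = 0.18 + 0.5 + 0.5 + 0.4 = 1.58 m, so I = I_cm + Md² gives I = 0.012 + (0.15)(1.58)² = 0.38646 kg·m².
Total I = 0.04752 + 3.1346 + 0.38646 = 3.5685 kg·m².

3.57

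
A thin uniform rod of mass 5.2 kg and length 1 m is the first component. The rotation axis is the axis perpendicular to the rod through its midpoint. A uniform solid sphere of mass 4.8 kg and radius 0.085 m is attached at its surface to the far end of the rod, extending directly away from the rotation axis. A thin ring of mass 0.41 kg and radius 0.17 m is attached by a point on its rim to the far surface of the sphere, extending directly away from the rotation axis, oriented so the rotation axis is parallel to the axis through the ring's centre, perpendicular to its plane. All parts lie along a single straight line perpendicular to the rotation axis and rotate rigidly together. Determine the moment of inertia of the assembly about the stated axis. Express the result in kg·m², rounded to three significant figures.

2.39

Thin rod: I_cm = (1/12)ML² = (1/12)(5.2)(1)² = 0.43333 kg·m²; axis through the centre, so I = 0.43333 kg·m².
Solid sphere: I_cm = (2/5)MR² = (2/5)(4.8)(0.085)² = 0.013872 kg·m²; centre at d = 0.5 + 0.085 = 0.585 m, so I = I_cm + Md² gives I = 0.013872 + (4.8)(0.585)² = 1.6566 kg·m².
Thin ring: I_cm = MR² = (0.41)(0.17)² = 0.011849 kg·m²; centre at d = 0.5 + 0.085 + 0.085 + 0.17 = 0.84 m, so I = I_cm + Md² gives I = 0.011849 + (0.41)(0.84)² = 0.30115 kg·m².
Total I = 0.43333 + 1.6566 + 0.30115 = 2.391 kg·m².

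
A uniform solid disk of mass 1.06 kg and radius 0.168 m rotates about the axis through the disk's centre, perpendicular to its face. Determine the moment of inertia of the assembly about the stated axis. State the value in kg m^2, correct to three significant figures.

I_cm = (1/2)MR² = (1/2)(1.06)(0.168)² = 0.014959 kg m^2; axis through the centre, so I = 0.014959 kg m^2.

0.0150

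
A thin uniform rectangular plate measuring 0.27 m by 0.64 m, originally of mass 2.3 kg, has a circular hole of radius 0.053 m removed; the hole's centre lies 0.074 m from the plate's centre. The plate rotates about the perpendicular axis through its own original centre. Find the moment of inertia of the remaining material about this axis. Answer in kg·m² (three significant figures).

0.0917

Unpierced body about its centre: I₀ = (1/12)M(a²+b²) = (1/12)(2.3)[(0.27)² + (0.64)²] = 0.092479 kg·m².
The removed disk has mass m = M·πr²/(ab) = (2.3)·π(0.053)²/(0.27·0.64) = 0.11746 kg (same uniform areal density).
Its moment of inertia about the rotation axis (parallel-axis theorem): I_hole = (1/2)mr² + md² = (1/2)(0.11746)(0.053)² + (0.11746)(0.074)² = 0.00080818 kg·m².
Treating the hole as negative mass, I = I₀ − I_hole = 0.092479 − 0.00080818 = 0.091671 kg·m².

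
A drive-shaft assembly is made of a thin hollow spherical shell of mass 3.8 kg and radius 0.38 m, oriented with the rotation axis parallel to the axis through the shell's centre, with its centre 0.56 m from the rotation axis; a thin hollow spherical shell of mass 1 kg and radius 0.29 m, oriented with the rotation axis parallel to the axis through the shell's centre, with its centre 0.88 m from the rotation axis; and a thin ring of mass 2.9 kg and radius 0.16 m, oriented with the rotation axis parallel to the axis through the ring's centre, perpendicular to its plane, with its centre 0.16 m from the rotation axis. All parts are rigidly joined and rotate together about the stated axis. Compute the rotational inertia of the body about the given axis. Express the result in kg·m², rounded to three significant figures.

2.54

Spherical shell: I_cm = (2/3)MR² = (2/3)(3.8)(0.38)² = 0.36581 kg·m²; centre at d = 0.56 m, so I = I_cm + Md² gives I = 0.36581 + (3.8)(0.56)² = 1.5575 kg·m².
Spherical shell: I_cm = (2/3)MR² = (2/3)(1)(0.29)² = 0.056067 kg·m²; centre at d = 0.88 m, so I = I_cm + Md² gives I = 0.056067 + (1)(0.88)² = 0.83047 kg·m².
Thin ring: I_cm = MR² = (2.9)(0.16)² = 0.07424 kg·m²; centre at d = 0.16 m, so I = I_cm + Md² gives I = 0.07424 + (2.9)(0.16)² = 0.14848 kg·m².
Total I = 1.5575 + 0.83047 + 0.14848 = 2.5364 kg·m².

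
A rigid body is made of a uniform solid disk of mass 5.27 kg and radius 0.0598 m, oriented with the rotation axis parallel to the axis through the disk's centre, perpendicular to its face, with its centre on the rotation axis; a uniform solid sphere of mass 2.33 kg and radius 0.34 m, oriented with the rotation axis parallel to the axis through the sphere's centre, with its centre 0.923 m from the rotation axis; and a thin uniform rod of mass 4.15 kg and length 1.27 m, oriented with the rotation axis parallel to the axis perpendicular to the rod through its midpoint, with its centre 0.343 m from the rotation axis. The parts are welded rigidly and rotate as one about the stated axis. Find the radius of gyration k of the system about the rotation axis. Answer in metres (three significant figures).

Solid disk: I_cm = (1/2)MR² = (1/2)(5.27)(0.0598)² = 0.0094229 kg m²; axis through the centre, so I = 0.0094229 kg m².
Solid sphere: I_cm = (2/5)MR² = (2/5)(2.33)(0.34)² = 0.10774 kg m²; centre at d = 0.923 m, so I = I_cm + Md² gives I = 0.10774 + (2.33)(0.923)² = 2.0927 kg m².
Thin rod: I_cm = (1/12)ML² = (1/12)(4.15)(1.27)² = 0.55779 kg m²; centre at d = 0.343 m, so I = I_cm + Md² gives I = 0.55779 + (4.15)(0.343)² = 1.046 kg m².
Total I = 3.1482 kg m²; total mass M = 11.75 kg.
k = √(I/M) = √(3.1482/11.75) = 0.51762 m.

0.518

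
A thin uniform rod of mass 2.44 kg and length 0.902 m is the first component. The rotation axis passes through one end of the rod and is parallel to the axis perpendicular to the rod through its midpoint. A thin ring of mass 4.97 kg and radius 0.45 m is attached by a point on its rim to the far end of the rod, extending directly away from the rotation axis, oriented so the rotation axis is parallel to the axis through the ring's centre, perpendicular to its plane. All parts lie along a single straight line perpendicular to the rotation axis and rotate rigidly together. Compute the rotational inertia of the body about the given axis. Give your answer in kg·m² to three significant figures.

10.8

Thin rod: I_cm = (1/12)ML² = (1/12)(2.44)(0.902)² = 0.16543 kg·m²; centre at d = 0.451 m, so the parallel axis theorem gives I = 0.16543 + (2.44)(0.451)² = 0.66173 kg·m².
Thin ring: I_cm = MR² = (4.97)(0.45)² = 1.0064 kg·m²; centre at d = 0.451 + 0.451 + 0.45 = 1.352 m, so the parallel axis theorem gives I = 1.0064 + (4.97)(1.352)² = 10.091 kg·m².
Total I = 0.66173 + 10.091 = 10.753 kg·m².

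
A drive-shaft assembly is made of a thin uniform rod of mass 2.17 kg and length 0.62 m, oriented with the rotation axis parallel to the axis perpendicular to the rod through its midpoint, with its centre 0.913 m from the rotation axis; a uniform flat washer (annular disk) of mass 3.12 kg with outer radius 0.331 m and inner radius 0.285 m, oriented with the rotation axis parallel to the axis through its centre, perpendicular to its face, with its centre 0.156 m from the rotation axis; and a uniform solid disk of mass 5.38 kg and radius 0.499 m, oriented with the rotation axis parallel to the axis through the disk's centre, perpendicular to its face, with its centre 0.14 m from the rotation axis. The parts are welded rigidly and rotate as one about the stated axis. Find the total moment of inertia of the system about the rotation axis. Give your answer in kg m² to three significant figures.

3.03

Thin rod: I_cm = (1/12)ML² = (1/12)(2.17)(0.62)² = 0.069512 kg m²; centre at d = 0.913 m, so I = I_cm + Md² gives I = 0.069512 + (2.17)(0.913)² = 1.8784 kg m².
Annular disk: I_cm = (1/2)M(R²+r²) = (1/2)(3.12)[(0.331)² + (0.285)²] = 0.29763 kg m²; centre at d = 0.156 m, so I = I_cm + Md² gives I = 0.29763 + (3.12)(0.156)² = 0.37355 kg m².
Solid disk: I_cm = (1/2)MR² = (1/2)(5.38)(0.499)² = 0.66981 kg m²; centre at d = 0.14 m, so I = I_cm + Md² gives I = 0.66981 + (5.38)(0.14)² = 0.77526 kg m².
Total I = 1.8784 + 0.37355 + 0.77526 = 3.0272 kg m².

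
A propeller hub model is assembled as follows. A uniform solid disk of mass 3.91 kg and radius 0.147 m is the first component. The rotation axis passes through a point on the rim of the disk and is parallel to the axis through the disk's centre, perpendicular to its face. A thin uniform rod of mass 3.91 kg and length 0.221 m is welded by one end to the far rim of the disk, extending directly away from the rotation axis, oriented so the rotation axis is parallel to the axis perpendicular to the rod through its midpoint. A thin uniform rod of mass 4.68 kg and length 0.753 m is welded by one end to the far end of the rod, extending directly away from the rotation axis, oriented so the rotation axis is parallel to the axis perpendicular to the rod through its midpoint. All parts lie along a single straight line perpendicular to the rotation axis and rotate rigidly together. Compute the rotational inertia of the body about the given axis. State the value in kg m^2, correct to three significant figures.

Solid disk: I_cm = (1/2)MR² = (1/2)(3.91)(0.147)² = 0.042246 kg m^2; centre at d = 0.147 m, so I = I_cm + Md² gives I = 0.042246 + (3.91)(0.147)² = 0.12674 kg m^2.
Thin rod: I_cm = (1/12)ML² = (1/12)(3.91)(0.221)² = 0.015914 kg m^2; centre at d = 0.147 + 0.147 + 0.1105 = 0.4045 m, so I = I_cm + Md² gives I = 0.015914 + (3.91)(0.4045)² = 0.65567 kg m^2.
Thin rod: I_cm = (1/12)ML² = (1/12)(4.68)(0.753)² = 0.22113 kg m^2; centre at d = 0.147 + 0.147 + 0.1105 + 0.1105 + 0.3765 = 0.8915 m, so I = I_cm + Md² gives I = 0.22113 + (4.68)(0.8915)² = 3.9407 kg m^2.
Total I = 0.12674 + 0.65567 + 3.9407 = 4.7231 kg m^2.

4.72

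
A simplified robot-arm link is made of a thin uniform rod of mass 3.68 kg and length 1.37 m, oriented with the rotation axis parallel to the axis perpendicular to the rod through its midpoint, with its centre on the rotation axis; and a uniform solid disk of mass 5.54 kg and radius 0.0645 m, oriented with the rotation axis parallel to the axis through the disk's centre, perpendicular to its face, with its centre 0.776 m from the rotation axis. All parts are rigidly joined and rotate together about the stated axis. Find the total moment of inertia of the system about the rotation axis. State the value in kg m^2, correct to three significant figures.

3.92

Thin rod: I_cm = (1/12)ML² = (1/12)(3.68)(1.37)² = 0.57558 kg m^2; axis through the centre, so I = 0.57558 kg m^2.
Solid disk: I_cm = (1/2)MR² = (1/2)(5.54)(0.0645)² = 0.011524 kg m^2; centre at d = 0.776 m, so the parallel axis theorem gives I = 0.011524 + (5.54)(0.776)² = 3.3476 kg m^2.
Total I = 0.57558 + 3.3476 = 3.9232 kg m^2.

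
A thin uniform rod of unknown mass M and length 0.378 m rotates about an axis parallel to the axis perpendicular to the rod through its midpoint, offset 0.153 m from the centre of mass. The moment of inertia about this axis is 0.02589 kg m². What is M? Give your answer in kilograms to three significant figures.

0.733

I = I_cm + Md² = (1/12)ML² + Md² = M·[0.0833333·(0.378)² + (0.153)²] = M·0.035316.
So M = 0.02589 / 0.035316 = 0.7331 kg.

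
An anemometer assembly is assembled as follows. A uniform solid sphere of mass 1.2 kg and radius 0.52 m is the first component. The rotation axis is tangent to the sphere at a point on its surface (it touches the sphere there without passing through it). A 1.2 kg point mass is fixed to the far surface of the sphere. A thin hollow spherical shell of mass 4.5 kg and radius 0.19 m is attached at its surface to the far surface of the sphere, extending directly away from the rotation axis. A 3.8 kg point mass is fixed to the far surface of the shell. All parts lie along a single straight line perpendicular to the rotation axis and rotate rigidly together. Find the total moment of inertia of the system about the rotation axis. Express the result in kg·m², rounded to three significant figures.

Solid sphere: I_cm = (2/5)MR² = (2/5)(1.2)(0.52)² = 0.12979 kg·m²; centre at d = 0.52 m, so I = I_cm + Md² gives I = 0.12979 + (1.2)(0.52)² = 0.45427 kg·m².
Point mass: I_cm = 0; centre at d = 0.52 + 0.52 = 1.04 m, so I = I_cm + Md² gives I = 0 + (1.2)(1.04)² = 1.2979 kg·m².
Spherical shell: I_cm = (2/3)MR² = (2/3)(4.5)(0.19)² = 0.1083 kg·m²; centre at d = 0.52 + 0.52 + 0.19 = 1.23 m, so I = I_cm + Md² gives I = 0.1083 + (4.5)(1.23)² = 6.9163 kg·m².
Point mass: I_cm = 0; centre at d = 0.52 + 0.52 + 0.19 + 0.19 = 1.42 m, so I = I_cm + Md² gives I = 0 + (3.8)(1.42)² = 7.6623 kg·m².
Total I = 0.45427 + 1.2979 + 6.9163 + 7.6623 = 16.331 kg·m².

16.3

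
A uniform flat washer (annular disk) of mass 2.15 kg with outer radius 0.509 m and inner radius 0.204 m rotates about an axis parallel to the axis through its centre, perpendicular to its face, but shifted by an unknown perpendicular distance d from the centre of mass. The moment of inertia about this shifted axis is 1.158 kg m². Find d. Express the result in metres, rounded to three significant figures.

About the centre-of-mass axis, I_cm = (1/2)M(R²+r²) = (1/2)(2.15)[(0.509)² + (0.204)²] = 0.32325 kg m².
Parallel axis theorem: I = I_cm + Md², so Md² = 1.158 − 0.32325 = 0.83475 kg m².
d = √(0.83475 / 2.15) = 0.6231 m.

0.623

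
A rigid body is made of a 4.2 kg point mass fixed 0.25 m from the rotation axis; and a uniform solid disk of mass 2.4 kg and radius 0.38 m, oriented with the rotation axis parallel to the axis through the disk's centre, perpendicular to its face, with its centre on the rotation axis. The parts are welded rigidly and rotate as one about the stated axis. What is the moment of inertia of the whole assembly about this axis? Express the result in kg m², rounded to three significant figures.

Point mass: I_cm = 0; centre at d = 0.25 m, so the parallel axis theorem gives I = 0 + (4.2)(0.25)² = 0.2625 kg m².
Solid disk: I_cm = (1/2)MR² = (1/2)(2.4)(0.38)² = 0.17328 kg m²; axis through the centre, so I = 0.17328 kg m².
Total I = 0.2625 + 0.17328 = 0.43578 kg m².

0.436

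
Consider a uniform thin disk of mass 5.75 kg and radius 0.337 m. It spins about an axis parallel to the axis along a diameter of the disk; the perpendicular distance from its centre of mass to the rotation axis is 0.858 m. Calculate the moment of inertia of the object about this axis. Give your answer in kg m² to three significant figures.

4.40

I_cm = (1/4)MR² = (1/4)(5.75)(0.337)² = 0.16326 kg m²; centre at d = 0.858 m, so the parallel axis theorem gives I = 0.16326 + (5.75)(0.858)² = 4.3962 kg m².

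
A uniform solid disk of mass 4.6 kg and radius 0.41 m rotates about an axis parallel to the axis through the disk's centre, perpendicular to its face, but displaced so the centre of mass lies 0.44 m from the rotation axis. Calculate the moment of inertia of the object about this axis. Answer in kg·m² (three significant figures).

1.28

I_cm = (1/2)MR² = (1/2)(4.6)(0.41)² = 0.38663 kg·m²; centre at d = 0.44 m, so the parallel axis theorem gives I = 0.38663 + (4.6)(0.44)² = 1.2772 kg·m².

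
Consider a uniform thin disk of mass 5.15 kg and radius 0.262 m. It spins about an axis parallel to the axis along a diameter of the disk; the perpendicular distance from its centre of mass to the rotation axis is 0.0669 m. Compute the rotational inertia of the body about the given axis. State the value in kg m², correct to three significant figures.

0.111

I_cm = (1/4)MR² = (1/4)(5.15)(0.262)² = 0.088379 kg m²; centre at d = 0.0669 m, so I = I_cm + Md² gives I = 0.088379 + (5.15)(0.0669)² = 0.11143 kg m².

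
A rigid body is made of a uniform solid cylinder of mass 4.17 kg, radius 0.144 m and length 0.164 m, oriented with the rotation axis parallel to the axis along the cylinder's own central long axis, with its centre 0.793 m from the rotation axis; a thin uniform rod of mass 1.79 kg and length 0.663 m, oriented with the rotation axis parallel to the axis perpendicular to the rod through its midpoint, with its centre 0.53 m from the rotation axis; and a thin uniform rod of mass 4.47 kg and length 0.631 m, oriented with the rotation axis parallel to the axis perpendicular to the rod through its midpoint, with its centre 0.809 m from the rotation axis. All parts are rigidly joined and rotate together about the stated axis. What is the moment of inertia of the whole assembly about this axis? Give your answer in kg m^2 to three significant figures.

Solid cylinder: I_cm = (1/2)MR² = (1/2)(4.17)(0.144)² = 0.043235 kg m^2; centre at d = 0.793 m, so the parallel axis theorem gives I = 0.043235 + (4.17)(0.793)² = 2.6655 kg m^2.
Thin rod: I_cm = (1/12)ML² = (1/12)(1.79)(0.663)² = 0.065569 kg m^2; centre at d = 0.53 m, so the parallel axis theorem gives I = 0.065569 + (1.79)(0.53)² = 0.56838 kg m^2.
Thin rod: I_cm = (1/12)ML² = (1/12)(4.47)(0.631)² = 0.14831 kg m^2; centre at d = 0.809 m, so the parallel axis theorem gives I = 0.14831 + (4.47)(0.809)² = 3.0738 kg m^2.
Total I = 2.6655 + 0.56838 + 3.0738 = 6.3078 kg m^2.

6.31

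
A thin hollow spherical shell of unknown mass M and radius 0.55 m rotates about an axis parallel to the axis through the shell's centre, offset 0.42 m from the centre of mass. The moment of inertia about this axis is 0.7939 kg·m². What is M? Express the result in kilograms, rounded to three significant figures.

I = I_cm + Md² = (2/3)MR² + Md² = M·[0.666667·(0.55)² + (0.42)²] = M·0.37807.
So M = 0.7939 / 0.37807 = 2.0999 kg.

2.10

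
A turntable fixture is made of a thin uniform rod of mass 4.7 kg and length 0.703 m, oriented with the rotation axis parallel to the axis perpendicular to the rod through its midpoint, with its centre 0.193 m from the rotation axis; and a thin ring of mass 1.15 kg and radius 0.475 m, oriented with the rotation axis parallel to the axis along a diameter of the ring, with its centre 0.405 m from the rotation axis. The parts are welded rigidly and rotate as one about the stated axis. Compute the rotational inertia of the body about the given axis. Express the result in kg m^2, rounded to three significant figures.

0.687

Thin rod: I_cm = (1/12)ML² = (1/12)(4.7)(0.703)² = 0.19357 kg m^2; centre at d = 0.193 m, so I = I_cm + Md² gives I = 0.19357 + (4.7)(0.193)² = 0.36864 kg m^2.
Thin ring: I_cm = (1/2)MR² = (1/2)(1.15)(0.475)² = 0.12973 kg m^2; centre at d = 0.405 m, so I = I_cm + Md² gives I = 0.12973 + (1.15)(0.405)² = 0.31836 kg m^2.
Total I = 0.36864 + 0.31836 = 0.687 kg m^2.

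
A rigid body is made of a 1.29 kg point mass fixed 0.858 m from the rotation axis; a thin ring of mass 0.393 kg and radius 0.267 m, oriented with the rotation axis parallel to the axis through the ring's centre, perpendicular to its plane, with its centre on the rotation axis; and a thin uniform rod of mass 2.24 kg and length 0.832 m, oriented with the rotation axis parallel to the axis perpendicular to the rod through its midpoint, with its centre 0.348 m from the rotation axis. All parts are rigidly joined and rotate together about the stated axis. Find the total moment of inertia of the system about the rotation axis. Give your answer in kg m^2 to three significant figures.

1.38

Point mass: I_cm = 0; centre at d = 0.858 m, so the parallel axis theorem gives I = 0 + (1.29)(0.858)² = 0.94965 kg m^2.
Thin ring: I_cm = MR² = (0.393)(0.267)² = 0.028017 kg m^2; axis through the centre, so I = 0.028017 kg m^2.
Thin rod: I_cm = (1/12)ML² = (1/12)(2.24)(0.832)² = 0.12922 kg m^2; centre at d = 0.348 m, so the parallel axis theorem gives I = 0.12922 + (2.24)(0.348)² = 0.40049 kg m^2.
Total I = 0.94965 + 0.028017 + 0.40049 = 1.3782 kg m^2.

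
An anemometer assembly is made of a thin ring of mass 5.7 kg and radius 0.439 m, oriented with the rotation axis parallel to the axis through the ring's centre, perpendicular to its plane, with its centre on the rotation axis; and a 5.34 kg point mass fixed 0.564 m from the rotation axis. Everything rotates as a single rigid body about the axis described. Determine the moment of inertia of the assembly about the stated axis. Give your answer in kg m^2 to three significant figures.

Thin ring: I_cm = MR² = (5.7)(0.439)² = 1.0985 kg m^2; axis through the centre, so I = 1.0985 kg m^2.
Point mass: I_cm = 0; centre at d = 0.564 m, so the parallel axis theorem gives I = 0 + (5.34)(0.564)² = 1.6986 kg m^2.
Total I = 1.0985 + 1.6986 = 2.7971 kg m^2.

2.80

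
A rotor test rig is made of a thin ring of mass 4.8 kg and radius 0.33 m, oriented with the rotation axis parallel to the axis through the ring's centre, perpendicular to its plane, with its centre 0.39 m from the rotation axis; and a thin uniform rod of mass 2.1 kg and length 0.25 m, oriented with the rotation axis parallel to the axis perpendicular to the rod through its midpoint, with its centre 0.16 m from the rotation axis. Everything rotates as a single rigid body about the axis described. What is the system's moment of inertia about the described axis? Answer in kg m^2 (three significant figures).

1.32

Thin ring: I_cm = MR² = (4.8)(0.33)² = 0.52272 kg m^2; centre at d = 0.39 m, so the parallel axis theorem gives I = 0.52272 + (4.8)(0.39)² = 1.2528 kg m^2.
Thin rod: I_cm = (1/12)ML² = (1/12)(2.1)(0.25)² = 0.010937 kg m^2; centre at d = 0.16 m, so the parallel axis theorem gives I = 0.010937 + (2.1)(0.16)² = 0.064698 kg m^2.
Total I = 1.2528 + 0.064698 = 1.3175 kg m^2.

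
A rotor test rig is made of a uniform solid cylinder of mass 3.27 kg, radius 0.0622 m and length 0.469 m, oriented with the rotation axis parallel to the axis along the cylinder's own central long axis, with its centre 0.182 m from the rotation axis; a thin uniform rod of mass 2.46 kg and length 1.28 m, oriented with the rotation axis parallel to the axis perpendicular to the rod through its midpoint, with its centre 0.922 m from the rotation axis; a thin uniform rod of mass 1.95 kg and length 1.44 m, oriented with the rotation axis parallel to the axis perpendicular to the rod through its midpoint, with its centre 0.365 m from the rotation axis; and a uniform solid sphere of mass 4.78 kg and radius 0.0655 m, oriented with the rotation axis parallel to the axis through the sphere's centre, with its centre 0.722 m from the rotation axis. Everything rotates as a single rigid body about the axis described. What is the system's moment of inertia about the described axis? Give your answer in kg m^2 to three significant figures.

Solid cylinder: I_cm = (1/2)MR² = (1/2)(3.27)(0.0622)² = 0.0063256 kg m^2; centre at d = 0.182 m, so I = I_cm + Md² gives I = 0.0063256 + (3.27)(0.182)² = 0.11464 kg m^2.
Thin rod: I_cm = (1/12)ML² = (1/12)(2.46)(1.28)² = 0.33587 kg m^2; centre at d = 0.922 m, so I = I_cm + Md² gives I = 0.33587 + (2.46)(0.922)² = 2.4271 kg m^2.
Thin rod: I_cm = (1/12)ML² = (1/12)(1.95)(1.44)² = 0.33696 kg m^2; centre at d = 0.365 m, so I = I_cm + Md² gives I = 0.33696 + (1.95)(0.365)² = 0.59675 kg m^2.
Solid sphere: I_cm = (2/5)MR² = (2/5)(4.78)(0.0655)² = 0.008203 kg m^2; centre at d = 0.722 m, so I = I_cm + Md² gives I = 0.008203 + (4.78)(0.722)² = 2.4999 kg m^2.
Total I = 0.11464 + 2.4271 + 0.59675 + 2.4999 = 5.6384 kg m^2.

5.64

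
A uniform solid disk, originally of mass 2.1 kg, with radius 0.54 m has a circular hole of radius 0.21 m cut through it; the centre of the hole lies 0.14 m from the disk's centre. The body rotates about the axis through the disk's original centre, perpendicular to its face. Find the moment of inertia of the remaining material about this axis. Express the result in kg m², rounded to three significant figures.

Unpierced body about its centre: I₀ = (1/2)MR² = (1/2)(2.1)(0.54)² = 0.30618 kg m².
The removed disk has mass m = M·(r/R)² = (2.1)(0.21/0.54)² = 0.31759 kg (same uniform areal density).
Its moment of inertia about the rotation axis (parallel-axis theorem): I_hole = (1/2)mr² + md² = (1/2)(0.31759)(0.21)² + (0.31759)(0.14)² = 0.013228 kg m².
Treating the hole as negative mass, I = I₀ − I_hole = 0.30618 − 0.013228 = 0.29295 kg m².

0.293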